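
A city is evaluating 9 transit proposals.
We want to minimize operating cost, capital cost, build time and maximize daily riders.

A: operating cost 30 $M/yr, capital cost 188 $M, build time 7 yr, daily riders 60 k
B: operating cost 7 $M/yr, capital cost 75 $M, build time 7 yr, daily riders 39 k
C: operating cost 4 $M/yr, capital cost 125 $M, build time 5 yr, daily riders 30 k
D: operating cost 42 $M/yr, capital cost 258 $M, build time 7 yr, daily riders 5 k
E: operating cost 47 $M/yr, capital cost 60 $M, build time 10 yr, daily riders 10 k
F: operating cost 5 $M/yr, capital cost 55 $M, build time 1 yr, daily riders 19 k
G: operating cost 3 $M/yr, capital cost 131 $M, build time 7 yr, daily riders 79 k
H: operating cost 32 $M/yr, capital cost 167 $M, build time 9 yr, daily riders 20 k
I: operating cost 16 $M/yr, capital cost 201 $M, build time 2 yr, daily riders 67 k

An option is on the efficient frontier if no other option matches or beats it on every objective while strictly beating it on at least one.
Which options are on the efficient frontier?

A: dominated by G (operating cost 3≤30, capital cost 131≤188, build time 7≤7, daily riders 79≥60).
B: not dominated.
C: not dominated.
D: dominated by A (operating cost 30≤42, capital cost 188≤258, build time 7≤7, daily riders 60≥5).
E: dominated by F (operating cost 5≤47, capital cost 55≤60, build time 1≤10, daily riders 19≥10).
F: not dominated (best capital cost).
G: not dominated (best operating cost).
H: dominated by B (operating cost 7≤32, capital cost 75≤167, build time 7≤9, daily riders 39≥20).
I: not dominated.

B, C, F, G, I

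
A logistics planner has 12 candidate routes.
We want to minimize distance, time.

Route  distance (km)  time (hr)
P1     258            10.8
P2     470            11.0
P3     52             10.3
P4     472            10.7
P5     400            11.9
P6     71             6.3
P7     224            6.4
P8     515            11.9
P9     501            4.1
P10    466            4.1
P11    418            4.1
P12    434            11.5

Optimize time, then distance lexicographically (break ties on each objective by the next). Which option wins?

First minimize time: best is 4.1, kept {P9, P10, P11}.
Then minimize distance: best is 418, kept {P11}.

P11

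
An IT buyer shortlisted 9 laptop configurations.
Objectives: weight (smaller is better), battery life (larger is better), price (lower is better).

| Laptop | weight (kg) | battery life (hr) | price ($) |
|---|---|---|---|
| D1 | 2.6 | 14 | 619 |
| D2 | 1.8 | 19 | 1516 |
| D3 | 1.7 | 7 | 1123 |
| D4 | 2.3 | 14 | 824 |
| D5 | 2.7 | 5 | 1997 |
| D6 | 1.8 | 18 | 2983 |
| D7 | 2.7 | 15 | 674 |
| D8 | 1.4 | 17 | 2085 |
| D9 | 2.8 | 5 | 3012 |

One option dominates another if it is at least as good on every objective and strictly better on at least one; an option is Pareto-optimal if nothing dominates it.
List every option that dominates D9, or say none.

D1, D2, D3, D4, D5, D6, D7, D8

D1: weight 2.6≤2.8, battery life 14≥5, price 619≤3012 — dominates D9.
D2: weight 1.8≤2.8, battery life 19≥5, price 1516≤3012 — dominates D9.
D3: weight 1.7≤2.8, battery life 7≥5, price 1123≤3012 — dominates D9.
D4: weight 2.3≤2.8, battery life 14≥5, price 824≤3012 — dominates D9.
D5: weight 2.7≤2.8, battery life 5≥5, price 1997≤3012 — dominates D9.
D6: weight 1.8≤2.8, battery life 18≥5, price 2983≤3012 — dominates D9.
D7: weight 2.7≤2.8, battery life 15≥5, price 674≤3012 — dominates D9.
D8: weight 1.4≤2.8, battery life 17≥5, price 2085≤3012 — dominates D9.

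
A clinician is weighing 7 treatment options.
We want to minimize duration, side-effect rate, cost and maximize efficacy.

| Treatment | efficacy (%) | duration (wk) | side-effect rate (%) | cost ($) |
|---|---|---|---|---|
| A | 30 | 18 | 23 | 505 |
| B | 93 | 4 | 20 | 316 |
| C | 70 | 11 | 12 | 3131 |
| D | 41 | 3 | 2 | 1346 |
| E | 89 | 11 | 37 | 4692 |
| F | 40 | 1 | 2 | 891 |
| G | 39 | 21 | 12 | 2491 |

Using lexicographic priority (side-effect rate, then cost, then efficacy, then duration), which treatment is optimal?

First minimize side-effect rate: best is 2, kept {D, F}.
Then minimize cost: best is 891, kept {F}.

F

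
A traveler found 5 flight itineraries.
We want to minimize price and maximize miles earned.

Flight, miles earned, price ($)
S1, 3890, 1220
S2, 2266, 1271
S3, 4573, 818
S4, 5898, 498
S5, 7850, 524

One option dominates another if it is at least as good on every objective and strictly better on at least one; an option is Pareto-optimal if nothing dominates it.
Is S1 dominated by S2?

No

S2 vs S1: S2 is worse on miles earned (2266 vs 3890), so it does not dominate S1.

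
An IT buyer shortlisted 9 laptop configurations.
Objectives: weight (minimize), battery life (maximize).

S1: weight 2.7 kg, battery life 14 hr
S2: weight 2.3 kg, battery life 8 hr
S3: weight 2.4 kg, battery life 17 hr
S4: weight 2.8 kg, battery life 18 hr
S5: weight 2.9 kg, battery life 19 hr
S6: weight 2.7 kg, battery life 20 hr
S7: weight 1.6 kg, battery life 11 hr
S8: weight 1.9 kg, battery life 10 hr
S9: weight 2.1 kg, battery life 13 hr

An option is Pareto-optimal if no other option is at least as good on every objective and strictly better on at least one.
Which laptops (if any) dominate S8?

S7

S7: weight 1.6≤1.9, battery life 11≥10 — dominates S8.
Others (S1, S2, S3, S4, S5, S6, S9) are each worse than S8 on at least one objective.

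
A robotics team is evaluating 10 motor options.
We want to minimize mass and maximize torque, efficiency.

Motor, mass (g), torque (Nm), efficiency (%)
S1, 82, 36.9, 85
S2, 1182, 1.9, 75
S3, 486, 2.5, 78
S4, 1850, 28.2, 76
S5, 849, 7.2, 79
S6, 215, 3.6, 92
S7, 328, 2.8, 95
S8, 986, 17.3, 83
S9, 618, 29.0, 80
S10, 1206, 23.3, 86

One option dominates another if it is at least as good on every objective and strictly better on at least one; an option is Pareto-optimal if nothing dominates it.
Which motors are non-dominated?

S1: not dominated (best mass).
S2: dominated by S1 (mass 82≤1182, torque 36.9≥1.9, efficiency 85≥75).
S3: dominated by S1 (mass 82≤486, torque 36.9≥2.5, efficiency 85≥78).
S4: dominated by S1 (mass 82≤1850, torque 36.9≥28.2, efficiency 85≥76).
S5: dominated by S1 (mass 82≤849, torque 36.9≥7.2, efficiency 85≥79).
S6: not dominated.
S7: not dominated (best efficiency).
S8: dominated by S1 (mass 82≤986, torque 36.9≥17.3, efficiency 85≥83).
S9: dominated by S1 (mass 82≤618, torque 36.9≥29.0, efficiency 85≥80).
S10: not dominated.

S1, S6, S7, S10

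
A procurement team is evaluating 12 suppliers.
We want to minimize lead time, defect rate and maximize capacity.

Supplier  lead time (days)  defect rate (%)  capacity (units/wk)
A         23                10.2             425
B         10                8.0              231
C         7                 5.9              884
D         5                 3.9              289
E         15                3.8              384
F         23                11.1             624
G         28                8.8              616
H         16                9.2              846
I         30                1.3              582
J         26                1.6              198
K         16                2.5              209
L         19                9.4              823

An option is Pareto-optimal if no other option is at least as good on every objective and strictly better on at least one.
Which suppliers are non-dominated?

C, D, E, I, J, K

A: dominated by C (lead time 7≤23, defect rate 5.9≤10.2, capacity 884≥425).
B: dominated by C (lead time 7≤10, defect rate 5.9≤8.0, capacity 884≥231).
C: not dominated (best capacity).
D: not dominated (best lead time).
E: not dominated.
F: dominated by C (lead time 7≤23, defect rate 5.9≤11.1, capacity 884≥624).
G: dominated by C (lead time 7≤28, defect rate 5.9≤8.8, capacity 884≥616).
H: dominated by C (lead time 7≤16, defect rate 5.9≤9.2, capacity 884≥846).
I: not dominated (best defect rate).
J: not dominated.
K: not dominated.
L: dominated by C (lead time 7≤19, defect rate 5.9≤9.4, capacity 884≥823).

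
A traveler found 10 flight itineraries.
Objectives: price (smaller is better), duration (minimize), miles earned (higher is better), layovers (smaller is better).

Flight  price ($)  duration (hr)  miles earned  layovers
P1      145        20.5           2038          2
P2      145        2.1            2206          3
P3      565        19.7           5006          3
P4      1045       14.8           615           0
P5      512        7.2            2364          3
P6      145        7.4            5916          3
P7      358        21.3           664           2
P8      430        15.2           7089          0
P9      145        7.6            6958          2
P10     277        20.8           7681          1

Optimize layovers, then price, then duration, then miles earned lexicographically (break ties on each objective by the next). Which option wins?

First minimize layovers: best is 0, kept {P4, P8}.
Then minimize price: best is 430, kept {P8}.

P8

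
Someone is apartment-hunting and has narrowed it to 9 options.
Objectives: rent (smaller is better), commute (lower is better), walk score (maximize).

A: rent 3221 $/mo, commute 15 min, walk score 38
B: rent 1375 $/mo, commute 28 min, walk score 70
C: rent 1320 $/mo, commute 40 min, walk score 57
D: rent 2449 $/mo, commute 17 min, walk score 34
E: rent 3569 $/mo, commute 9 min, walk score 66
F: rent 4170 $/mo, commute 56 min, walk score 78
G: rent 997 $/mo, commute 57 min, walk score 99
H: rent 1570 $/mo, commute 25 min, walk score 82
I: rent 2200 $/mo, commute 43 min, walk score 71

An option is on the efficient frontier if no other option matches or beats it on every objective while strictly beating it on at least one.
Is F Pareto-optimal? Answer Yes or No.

No

H vs F: rent 1570≤4170, commute 25≤56, walk score 82≥78 — H is at least as good on every objective and strictly better on at least one, so H dominates F.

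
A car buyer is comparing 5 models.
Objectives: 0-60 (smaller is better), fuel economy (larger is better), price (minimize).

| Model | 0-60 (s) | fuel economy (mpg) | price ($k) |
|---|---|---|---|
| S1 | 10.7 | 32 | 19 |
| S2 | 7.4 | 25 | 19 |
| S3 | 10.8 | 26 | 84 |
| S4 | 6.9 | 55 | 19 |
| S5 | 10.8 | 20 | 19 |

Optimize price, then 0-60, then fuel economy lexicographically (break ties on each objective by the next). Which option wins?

First minimize price: best is 19, kept {S1, S2, S4, S5}.
Then minimize 0-60: best is 6.9, kept {S4}.

S4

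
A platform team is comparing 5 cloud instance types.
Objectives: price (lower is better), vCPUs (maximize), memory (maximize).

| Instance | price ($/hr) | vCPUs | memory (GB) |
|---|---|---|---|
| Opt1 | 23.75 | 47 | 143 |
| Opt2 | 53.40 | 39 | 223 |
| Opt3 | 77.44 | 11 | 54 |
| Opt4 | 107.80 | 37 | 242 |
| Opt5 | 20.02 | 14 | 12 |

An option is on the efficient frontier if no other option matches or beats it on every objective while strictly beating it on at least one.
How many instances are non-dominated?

4

Opt1: not dominated (best vCPUs).
Opt2: not dominated.
Opt3: dominated by Opt1 (price 23.75≤77.44, vCPUs 47≥11, memory 143≥54).
Opt4: not dominated (best memory).
Opt5: not dominated (best price).
Pareto-optimal: Opt1, Opt2, Opt4, Opt5 → 4.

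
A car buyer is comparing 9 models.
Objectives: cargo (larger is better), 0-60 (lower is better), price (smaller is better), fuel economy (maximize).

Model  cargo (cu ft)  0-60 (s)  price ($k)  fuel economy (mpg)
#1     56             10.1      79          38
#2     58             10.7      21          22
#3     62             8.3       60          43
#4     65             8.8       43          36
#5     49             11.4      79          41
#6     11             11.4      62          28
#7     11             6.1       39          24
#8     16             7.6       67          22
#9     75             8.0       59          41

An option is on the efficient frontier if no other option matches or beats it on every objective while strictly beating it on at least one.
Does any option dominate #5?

#3 vs #5: cargo 62≥49, 0-60 8.3≤11.4, price 60≤79, fuel economy 43≥41 — #3 is at least as good on every objective and strictly better on at least one, so #3 dominates #5.

Yes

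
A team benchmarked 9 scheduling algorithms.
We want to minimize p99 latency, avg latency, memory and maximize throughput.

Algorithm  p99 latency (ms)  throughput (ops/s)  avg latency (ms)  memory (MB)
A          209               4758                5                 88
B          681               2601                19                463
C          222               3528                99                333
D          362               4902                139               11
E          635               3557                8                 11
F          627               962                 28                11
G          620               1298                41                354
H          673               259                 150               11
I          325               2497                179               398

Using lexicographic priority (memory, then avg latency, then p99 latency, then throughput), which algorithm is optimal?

E

First minimize memory: best is 11, kept {D, E, F, H}.
Then minimize avg latency: best is 8, kept {E}.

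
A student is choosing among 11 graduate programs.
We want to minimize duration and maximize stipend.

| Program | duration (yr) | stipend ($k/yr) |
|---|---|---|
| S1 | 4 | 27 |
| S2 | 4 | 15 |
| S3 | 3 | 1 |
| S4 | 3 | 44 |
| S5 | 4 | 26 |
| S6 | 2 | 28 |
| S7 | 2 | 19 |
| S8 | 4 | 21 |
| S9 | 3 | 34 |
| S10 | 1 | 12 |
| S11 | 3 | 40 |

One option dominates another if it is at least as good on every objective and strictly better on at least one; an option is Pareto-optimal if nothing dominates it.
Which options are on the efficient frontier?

S4, S6, S10

S1: dominated by S4 (duration 3≤4, stipend 44≥27).
S2: dominated by S1 (duration 4≤4, stipend 27≥15).
S3: dominated by S4 (duration 3≤3, stipend 44≥1).
S4: not dominated (best stipend).
S5: dominated by S1 (duration 4≤4, stipend 27≥26).
S6: not dominated.
S7: dominated by S6 (duration 2≤2, stipend 28≥19).
S8: dominated by S1 (duration 4≤4, stipend 27≥21).
S9: dominated by S4 (duration 3≤3, stipend 44≥34).
S10: not dominated (best duration).
S11: dominated by S4 (duration 3≤3, stipend 44≥40).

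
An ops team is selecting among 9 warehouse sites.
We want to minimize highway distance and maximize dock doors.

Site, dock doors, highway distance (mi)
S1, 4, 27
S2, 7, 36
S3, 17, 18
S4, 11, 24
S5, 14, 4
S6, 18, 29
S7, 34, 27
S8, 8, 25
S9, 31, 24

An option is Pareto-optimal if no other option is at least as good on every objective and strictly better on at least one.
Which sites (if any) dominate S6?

S7, S9

S7: dock doors 34≥18, highway distance 27≤29 — dominates S6.
S9: dock doors 31≥18, highway distance 24≤29 — dominates S6.
Others (S1, S2, S3, S4, S5, S8) are each worse than S6 on at least one objective.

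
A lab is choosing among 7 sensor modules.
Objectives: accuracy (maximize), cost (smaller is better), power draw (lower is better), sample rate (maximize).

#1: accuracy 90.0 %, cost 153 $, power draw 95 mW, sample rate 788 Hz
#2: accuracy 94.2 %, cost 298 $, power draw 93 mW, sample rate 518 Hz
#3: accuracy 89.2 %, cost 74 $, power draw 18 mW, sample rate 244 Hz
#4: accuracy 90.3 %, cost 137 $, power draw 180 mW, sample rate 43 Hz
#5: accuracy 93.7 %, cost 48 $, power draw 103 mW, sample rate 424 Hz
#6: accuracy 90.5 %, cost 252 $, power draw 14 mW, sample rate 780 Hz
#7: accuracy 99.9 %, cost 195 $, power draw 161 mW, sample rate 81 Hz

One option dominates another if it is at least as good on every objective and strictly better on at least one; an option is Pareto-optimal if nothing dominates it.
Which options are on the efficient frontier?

#1, #2, #3, #5, #6, #7

#1: not dominated (best sample rate).
#2: not dominated.
#3: not dominated.
#4: dominated by #5 (accuracy 93.7≥90.3, cost 48≤137, power draw 103≤180, sample rate 424≥43).
#5: not dominated (best cost).
#6: not dominated (best power draw).
#7: not dominated (best accuracy).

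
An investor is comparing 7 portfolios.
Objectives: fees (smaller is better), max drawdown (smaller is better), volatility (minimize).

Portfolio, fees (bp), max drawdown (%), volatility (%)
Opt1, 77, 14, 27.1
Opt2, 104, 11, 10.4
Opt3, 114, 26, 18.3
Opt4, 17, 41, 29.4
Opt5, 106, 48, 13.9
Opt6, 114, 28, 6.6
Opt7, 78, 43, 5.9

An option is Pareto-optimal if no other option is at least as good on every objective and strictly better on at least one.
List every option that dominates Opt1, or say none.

Opt2: worse on fees (104 vs 77).
Opt3: worse on fees (114 vs 77).
Opt4: worse on max drawdown (41 vs 14).
Opt5: worse on fees (106 vs 77).
Opt6: worse on fees (114 vs 77).
Opt7: worse on fees (78 vs 77).
No option dominates Opt1.

none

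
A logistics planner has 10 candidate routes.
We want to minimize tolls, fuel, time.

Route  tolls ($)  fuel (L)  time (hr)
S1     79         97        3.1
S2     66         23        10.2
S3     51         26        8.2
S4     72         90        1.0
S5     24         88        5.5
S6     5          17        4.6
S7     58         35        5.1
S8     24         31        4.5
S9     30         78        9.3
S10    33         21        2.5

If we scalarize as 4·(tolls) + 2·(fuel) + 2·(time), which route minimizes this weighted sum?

S1: 4·79 + 2·97 + 2·3.1 = 516.2
S2: 4·66 + 2·23 + 2·10.2 = 330.4
S3: 4·51 + 2·26 + 2·8.2 = 272.4
S4: 4·72 + 2·90 + 2·1.0 = 470.0
S5: 4·24 + 2·88 + 2·5.5 = 283.0
S6: 4·5 + 2·17 + 2·4.6 = 63.2
S7: 4·58 + 2·35 + 2·5.1 = 312.2
S8: 4·24 + 2·31 + 2·4.5 = 167.0
S9: 4·30 + 2·78 + 2·9.3 = 294.6
S10: 4·33 + 2·21 + 2·2.5 = 179.0
Lowest: S6 at 63.2.

S6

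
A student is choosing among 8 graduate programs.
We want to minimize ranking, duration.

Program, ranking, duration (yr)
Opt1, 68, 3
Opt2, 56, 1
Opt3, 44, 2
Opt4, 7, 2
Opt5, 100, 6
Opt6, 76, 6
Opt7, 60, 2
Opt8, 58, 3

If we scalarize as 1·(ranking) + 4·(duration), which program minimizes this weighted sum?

Opt1: 1·68 + 4·3 = 80
Opt2: 1·56 + 4·1 = 60
Opt3: 1·44 + 4·2 = 52
Opt4: 1·7 + 4·2 = 15
Opt5: 1·100 + 4·6 = 124
Opt6: 1·76 + 4·6 = 100
Opt7: 1·60 + 4·2 = 68
Opt8: 1·58 + 4·3 = 70
Lowest: Opt4 at 15.

Opt4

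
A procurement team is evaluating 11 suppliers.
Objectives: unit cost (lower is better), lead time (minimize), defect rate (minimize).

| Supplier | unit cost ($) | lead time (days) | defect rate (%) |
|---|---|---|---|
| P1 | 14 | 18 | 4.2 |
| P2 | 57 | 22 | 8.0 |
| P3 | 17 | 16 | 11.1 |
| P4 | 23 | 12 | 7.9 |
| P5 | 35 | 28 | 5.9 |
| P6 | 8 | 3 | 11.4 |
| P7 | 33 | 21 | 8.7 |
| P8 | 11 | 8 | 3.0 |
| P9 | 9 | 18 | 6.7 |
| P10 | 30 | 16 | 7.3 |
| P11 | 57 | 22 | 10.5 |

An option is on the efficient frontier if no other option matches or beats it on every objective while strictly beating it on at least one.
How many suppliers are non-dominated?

P1: dominated by P8 (unit cost 11≤14, lead time 8≤18, defect rate 3.0≤4.2).
P2: dominated by P1 (unit cost 14≤57, lead time 18≤22, defect rate 4.2≤8.0).
P3: dominated by P8 (unit cost 11≤17, lead time 8≤16, defect rate 3.0≤11.1).
P4: dominated by P8 (unit cost 11≤23, lead time 8≤12, defect rate 3.0≤7.9).
P5: dominated by P1 (unit cost 14≤35, lead time 18≤28, defect rate 4.2≤5.9).
P6: not dominated (best unit cost).
P7: dominated by P1 (unit cost 14≤33, lead time 18≤21, defect rate 4.2≤8.7).
P8: not dominated (best defect rate).
P9: not dominated.
P10: dominated by P8 (unit cost 11≤30, lead time 8≤16, defect rate 3.0≤7.3).
P11: dominated by P1 (unit cost 14≤57, lead time 18≤22, defect rate 4.2≤10.5).
Pareto-optimal: P6, P8, P9 → 3.

3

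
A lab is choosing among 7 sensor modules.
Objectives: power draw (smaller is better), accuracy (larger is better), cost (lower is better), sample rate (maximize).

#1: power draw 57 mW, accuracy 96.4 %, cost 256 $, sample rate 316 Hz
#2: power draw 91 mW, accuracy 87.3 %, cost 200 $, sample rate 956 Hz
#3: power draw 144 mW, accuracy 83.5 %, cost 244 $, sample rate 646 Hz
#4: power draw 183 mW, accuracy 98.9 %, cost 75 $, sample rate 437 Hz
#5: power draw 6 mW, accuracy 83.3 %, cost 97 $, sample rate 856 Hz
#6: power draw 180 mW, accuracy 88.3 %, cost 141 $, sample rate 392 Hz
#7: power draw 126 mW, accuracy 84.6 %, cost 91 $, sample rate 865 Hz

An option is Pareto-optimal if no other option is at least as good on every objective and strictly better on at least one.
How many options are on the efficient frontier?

#1: not dominated.
#2: not dominated (best sample rate).
#3: dominated by #2 (power draw 91≤144, accuracy 87.3≥83.5, cost 200≤244, sample rate 956≥646).
#4: not dominated (best accuracy).
#5: not dominated (best power draw).
#6: not dominated.
#7: not dominated.
Pareto-optimal: #1, #2, #4, #5, #6, #7 → 6.

6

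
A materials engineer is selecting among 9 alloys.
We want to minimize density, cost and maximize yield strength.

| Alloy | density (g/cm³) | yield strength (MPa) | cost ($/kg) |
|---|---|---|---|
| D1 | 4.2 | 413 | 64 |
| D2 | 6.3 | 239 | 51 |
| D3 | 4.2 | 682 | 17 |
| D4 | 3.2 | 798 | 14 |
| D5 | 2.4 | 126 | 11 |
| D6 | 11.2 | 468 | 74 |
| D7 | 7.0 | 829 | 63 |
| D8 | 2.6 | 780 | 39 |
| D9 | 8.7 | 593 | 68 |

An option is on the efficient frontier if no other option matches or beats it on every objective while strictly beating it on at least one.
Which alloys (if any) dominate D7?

D1: worse on yield strength (413 vs 829).
D2: worse on yield strength (239 vs 829).
D3: worse on yield strength (682 vs 829).
D4: worse on yield strength (798 vs 829).
D5: worse on yield strength (126 vs 829).
D6: worse on density (11.2 vs 7.0).
D8: worse on yield strength (780 vs 829).
D9: worse on density (8.7 vs 7.0).
No option dominates D7.

none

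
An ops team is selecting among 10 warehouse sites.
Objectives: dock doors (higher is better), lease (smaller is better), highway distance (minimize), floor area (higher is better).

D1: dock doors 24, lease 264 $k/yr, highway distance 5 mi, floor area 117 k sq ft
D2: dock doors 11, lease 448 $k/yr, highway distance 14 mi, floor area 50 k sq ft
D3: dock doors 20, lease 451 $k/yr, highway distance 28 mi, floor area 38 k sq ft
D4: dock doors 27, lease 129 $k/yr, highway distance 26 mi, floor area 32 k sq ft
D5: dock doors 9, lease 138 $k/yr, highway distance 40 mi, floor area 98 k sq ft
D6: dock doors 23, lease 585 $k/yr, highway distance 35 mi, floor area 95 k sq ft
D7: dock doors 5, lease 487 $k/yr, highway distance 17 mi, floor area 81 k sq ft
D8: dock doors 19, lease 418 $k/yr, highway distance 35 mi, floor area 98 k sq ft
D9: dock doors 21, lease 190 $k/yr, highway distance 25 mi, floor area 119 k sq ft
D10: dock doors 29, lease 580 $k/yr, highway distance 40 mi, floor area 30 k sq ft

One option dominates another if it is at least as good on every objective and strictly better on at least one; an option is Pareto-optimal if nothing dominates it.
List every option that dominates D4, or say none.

D1: worse on dock doors (24 vs 27).
D2: worse on dock doors (11 vs 27).
D3: worse on dock doors (20 vs 27).
D5: worse on dock doors (9 vs 27).
D6: worse on dock doors (23 vs 27).
D7: worse on dock doors (5 vs 27).
D8: worse on dock doors (19 vs 27).
D9: worse on dock doors (21 vs 27).
D10: worse on lease (580 vs 129).
No option dominates D4.

none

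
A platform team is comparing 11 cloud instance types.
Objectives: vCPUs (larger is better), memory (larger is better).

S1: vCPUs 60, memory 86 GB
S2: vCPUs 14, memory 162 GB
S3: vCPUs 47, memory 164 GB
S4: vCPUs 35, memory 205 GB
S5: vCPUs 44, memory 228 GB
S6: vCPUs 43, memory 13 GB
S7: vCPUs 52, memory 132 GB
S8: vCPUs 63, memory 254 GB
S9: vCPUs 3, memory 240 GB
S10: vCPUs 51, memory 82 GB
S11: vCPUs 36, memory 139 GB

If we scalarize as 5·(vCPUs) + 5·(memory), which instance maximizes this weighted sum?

S1: 5·60 + 5·86 = 730
S2: 5·14 + 5·162 = 880
S3: 5·47 + 5·164 = 1055
S4: 5·35 + 5·205 = 1200
S5: 5·44 + 5·228 = 1360
S6: 5·43 + 5·13 = 280
S7: 5·52 + 5·132 = 920
S8: 5·63 + 5·254 = 1585
S9: 5·3 + 5·240 = 1215
S10: 5·51 + 5·82 = 665
S11: 5·36 + 5·139 = 875
Highest: S8 at 1585.

S8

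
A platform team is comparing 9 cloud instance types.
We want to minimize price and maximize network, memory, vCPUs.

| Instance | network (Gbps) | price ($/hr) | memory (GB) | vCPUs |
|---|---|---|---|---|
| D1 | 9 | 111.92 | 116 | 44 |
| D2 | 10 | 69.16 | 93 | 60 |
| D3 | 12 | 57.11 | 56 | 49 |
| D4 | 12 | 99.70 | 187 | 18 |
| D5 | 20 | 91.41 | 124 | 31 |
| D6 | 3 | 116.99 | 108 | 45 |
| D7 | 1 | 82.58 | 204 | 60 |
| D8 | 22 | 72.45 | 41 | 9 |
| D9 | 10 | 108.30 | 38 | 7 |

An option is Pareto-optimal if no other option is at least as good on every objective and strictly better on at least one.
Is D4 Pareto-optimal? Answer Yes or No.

D1: worse on network (9 vs 12).
D2: worse on network (10 vs 12).
D3: worse on memory (56 vs 187).
D5: worse on memory (124 vs 187).
D6: worse on network (3 vs 12).
D7: worse on network (1 vs 12).
D8: worse on memory (41 vs 187).
D9: worse on network (10 vs 12).
No option is at least as good as D4 on every objective and strictly better on one.

Yes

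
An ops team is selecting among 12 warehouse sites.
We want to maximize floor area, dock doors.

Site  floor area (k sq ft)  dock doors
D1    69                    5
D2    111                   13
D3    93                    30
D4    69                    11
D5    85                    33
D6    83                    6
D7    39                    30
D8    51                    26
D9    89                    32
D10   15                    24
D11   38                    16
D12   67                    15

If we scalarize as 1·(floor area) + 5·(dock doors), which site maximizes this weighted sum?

D5

D1: 1·69 + 5·5 = 94
D2: 1·111 + 5·13 = 176
D3: 1·93 + 5·30 = 243
D4: 1·69 + 5·11 = 124
D5: 1·85 + 5·33 = 250
D6: 1·83 + 5·6 = 113
D7: 1·39 + 5·30 = 189
D8: 1·51 + 5·26 = 181
D9: 1·89 + 5·32 = 249
D10: 1·15 + 5·24 = 135
D11: 1·38 + 5·16 = 118
D12: 1·67 + 5·15 = 142
Highest: D5 at 250.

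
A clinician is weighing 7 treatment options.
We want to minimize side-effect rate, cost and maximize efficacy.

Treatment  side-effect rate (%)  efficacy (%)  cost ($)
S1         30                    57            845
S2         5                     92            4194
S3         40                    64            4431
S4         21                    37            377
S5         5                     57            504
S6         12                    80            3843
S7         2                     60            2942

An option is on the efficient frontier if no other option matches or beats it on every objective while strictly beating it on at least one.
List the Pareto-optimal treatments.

S1: dominated by S5 (side-effect rate 5≤30, efficacy 57≥57, cost 504≤845).
S2: not dominated (best efficacy).
S3: dominated by S2 (side-effect rate 5≤40, efficacy 92≥64, cost 4194≤4431).
S4: not dominated (best cost).
S5: not dominated.
S6: not dominated.
S7: not dominated (best side-effect rate).

S2, S4, S5, S6, S7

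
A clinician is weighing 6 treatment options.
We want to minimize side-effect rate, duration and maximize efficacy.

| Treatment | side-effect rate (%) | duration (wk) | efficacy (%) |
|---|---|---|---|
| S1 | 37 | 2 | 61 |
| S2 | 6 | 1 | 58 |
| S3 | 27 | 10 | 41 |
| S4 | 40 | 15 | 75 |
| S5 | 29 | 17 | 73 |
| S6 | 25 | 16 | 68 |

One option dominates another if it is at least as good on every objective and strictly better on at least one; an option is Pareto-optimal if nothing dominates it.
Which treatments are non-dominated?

S1, S2, S4, S5, S6

S1: not dominated.
S2: not dominated (best side-effect rate).
S3: dominated by S2 (side-effect rate 6≤27, duration 1≤10, efficacy 58≥41).
S4: not dominated (best efficacy).
S5: not dominated.
S6: not dominated.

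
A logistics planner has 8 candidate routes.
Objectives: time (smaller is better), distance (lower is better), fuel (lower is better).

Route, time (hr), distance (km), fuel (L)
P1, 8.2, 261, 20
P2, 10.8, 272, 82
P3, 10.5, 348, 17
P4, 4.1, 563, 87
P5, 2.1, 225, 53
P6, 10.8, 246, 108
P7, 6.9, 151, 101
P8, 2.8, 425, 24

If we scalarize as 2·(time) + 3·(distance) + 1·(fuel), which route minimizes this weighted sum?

P7

P1: 2·8.2 + 3·261 + 1·20 = 819.4
P2: 2·10.8 + 3·272 + 1·82 = 919.6
P3: 2·10.5 + 3·348 + 1·17 = 1082.0
P4: 2·4.1 + 3·563 + 1·87 = 1784.2
P5: 2·2.1 + 3·225 + 1·53 = 732.2
P6: 2·10.8 + 3·246 + 1·108 = 867.6
P7: 2·6.9 + 3·151 + 1·101 = 567.8
P8: 2·2.8 + 3·425 + 1·24 = 1304.6
Lowest: P7 at 567.8.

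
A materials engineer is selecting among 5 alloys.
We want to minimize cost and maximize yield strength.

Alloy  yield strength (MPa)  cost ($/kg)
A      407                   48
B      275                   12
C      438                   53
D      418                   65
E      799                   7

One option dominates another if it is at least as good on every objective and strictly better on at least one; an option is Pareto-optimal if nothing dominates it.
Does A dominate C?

No

A vs C: A is worse on yield strength (407 vs 438), so it does not dominate C.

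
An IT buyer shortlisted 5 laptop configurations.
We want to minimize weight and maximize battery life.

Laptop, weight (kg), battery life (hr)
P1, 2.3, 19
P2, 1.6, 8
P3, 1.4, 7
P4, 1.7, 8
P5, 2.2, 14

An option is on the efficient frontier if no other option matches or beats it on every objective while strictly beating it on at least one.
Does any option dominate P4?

P2 vs P4: weight 1.6≤1.7, battery life 8≥8 — P2 is at least as good on every objective and strictly better on at least one, so P2 dominates P4.

Yes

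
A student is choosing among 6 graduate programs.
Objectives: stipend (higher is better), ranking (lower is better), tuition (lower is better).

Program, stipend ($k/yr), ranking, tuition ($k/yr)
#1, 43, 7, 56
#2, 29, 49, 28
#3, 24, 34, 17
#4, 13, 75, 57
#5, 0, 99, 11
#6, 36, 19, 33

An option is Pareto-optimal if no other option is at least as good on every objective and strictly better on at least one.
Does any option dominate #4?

#1 vs #4: stipend 43≥13, ranking 7≤75, tuition 56≤57 — #1 is at least as good on every objective and strictly better on at least one, so #1 dominates #4.

Yes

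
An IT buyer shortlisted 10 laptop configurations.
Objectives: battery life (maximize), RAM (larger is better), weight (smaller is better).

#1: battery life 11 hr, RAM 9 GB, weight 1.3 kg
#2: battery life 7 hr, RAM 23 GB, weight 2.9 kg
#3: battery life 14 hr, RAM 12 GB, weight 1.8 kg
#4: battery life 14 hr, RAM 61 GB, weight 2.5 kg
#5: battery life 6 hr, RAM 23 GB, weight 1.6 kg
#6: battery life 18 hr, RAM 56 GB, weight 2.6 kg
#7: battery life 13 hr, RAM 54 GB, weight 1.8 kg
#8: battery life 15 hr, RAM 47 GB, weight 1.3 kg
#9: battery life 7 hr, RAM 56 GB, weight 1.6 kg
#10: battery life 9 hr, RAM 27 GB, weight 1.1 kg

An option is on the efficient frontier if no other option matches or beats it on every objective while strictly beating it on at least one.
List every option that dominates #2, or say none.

#4, #6, #7, #8, #9, #10

#4: battery life 14≥7, RAM 61≥23, weight 2.5≤2.9 — dominates #2.
#6: battery life 18≥7, RAM 56≥23, weight 2.6≤2.9 — dominates #2.
#7: battery life 13≥7, RAM 54≥23, weight 1.8≤2.9 — dominates #2.
#8: battery life 15≥7, RAM 47≥23, weight 1.3≤2.9 — dominates #2.
#9: battery life 7≥7, RAM 56≥23, weight 1.6≤2.9 — dominates #2.
#10: battery life 9≥7, RAM 27≥23, weight 1.1≤2.9 — dominates #2.
Others (#1, #3, #5) are each worse than #2 on at least one objective.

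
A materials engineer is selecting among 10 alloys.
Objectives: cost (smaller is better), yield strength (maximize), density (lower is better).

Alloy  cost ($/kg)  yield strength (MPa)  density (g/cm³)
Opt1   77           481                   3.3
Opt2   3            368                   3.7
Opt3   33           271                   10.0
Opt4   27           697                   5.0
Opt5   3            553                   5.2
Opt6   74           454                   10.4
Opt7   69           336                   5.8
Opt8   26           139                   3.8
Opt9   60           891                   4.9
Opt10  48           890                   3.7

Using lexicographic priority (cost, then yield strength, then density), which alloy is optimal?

Opt5

First minimize cost: best is 3, kept {Opt2, Opt5}.
Then maximize yield strength: best is 553, kept {Opt5}.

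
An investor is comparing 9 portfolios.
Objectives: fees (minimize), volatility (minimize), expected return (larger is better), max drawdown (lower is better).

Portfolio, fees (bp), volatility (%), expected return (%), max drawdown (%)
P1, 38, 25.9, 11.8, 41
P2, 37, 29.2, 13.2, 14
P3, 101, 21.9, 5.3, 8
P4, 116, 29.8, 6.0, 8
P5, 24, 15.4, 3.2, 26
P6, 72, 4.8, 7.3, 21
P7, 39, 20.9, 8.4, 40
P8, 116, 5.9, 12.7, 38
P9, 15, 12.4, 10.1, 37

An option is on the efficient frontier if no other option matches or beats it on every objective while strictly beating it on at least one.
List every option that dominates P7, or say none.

P9

P9: fees 15≤39, volatility 12.4≤20.9, expected return 10.1≥8.4, max drawdown 37≤40 — dominates P7.
Others (P1, P2, P3, P4, P5, P6, P8) are each worse than P7 on at least one objective.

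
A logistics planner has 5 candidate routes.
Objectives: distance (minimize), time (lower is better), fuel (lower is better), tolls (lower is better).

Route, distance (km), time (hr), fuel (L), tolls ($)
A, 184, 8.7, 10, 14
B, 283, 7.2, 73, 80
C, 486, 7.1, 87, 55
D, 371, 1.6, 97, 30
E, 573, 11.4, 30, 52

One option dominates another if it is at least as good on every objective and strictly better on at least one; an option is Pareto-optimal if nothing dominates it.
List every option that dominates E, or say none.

A: distance 184≤573, time 8.7≤11.4, fuel 10≤30, tolls 14≤52 — dominates E.
Others (B, C, D) are each worse than E on at least one objective.

A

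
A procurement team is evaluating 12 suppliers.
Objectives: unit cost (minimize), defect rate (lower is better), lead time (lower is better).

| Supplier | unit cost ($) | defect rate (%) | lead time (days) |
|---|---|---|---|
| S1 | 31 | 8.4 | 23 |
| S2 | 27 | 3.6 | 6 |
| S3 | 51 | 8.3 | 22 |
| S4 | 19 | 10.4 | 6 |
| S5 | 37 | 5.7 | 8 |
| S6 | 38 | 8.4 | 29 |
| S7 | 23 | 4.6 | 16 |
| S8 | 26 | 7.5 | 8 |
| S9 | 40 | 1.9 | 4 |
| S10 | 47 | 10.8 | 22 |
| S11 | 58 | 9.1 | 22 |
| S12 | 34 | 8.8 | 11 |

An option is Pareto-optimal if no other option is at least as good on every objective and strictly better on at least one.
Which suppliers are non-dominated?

S1: dominated by S2 (unit cost 27≤31, defect rate 3.6≤8.4, lead time 6≤23).
S2: not dominated.
S3: dominated by S2 (unit cost 27≤51, defect rate 3.6≤8.3, lead time 6≤22).
S4: not dominated (best unit cost).
S5: dominated by S2 (unit cost 27≤37, defect rate 3.6≤5.7, lead time 6≤8).
S6: dominated by S1 (unit cost 31≤38, defect rate 8.4≤8.4, lead time 23≤29).
S7: not dominated.
S8: not dominated.
S9: not dominated (best defect rate).
S10: dominated by S2 (unit cost 27≤47, defect rate 3.6≤10.8, lead time 6≤22).
S11: dominated by S2 (unit cost 27≤58, defect rate 3.6≤9.1, lead time 6≤22).
S12: dominated by S2 (unit cost 27≤34, defect rate 3.6≤8.8, lead time 6≤11).

S2, S4, S7, S8, S9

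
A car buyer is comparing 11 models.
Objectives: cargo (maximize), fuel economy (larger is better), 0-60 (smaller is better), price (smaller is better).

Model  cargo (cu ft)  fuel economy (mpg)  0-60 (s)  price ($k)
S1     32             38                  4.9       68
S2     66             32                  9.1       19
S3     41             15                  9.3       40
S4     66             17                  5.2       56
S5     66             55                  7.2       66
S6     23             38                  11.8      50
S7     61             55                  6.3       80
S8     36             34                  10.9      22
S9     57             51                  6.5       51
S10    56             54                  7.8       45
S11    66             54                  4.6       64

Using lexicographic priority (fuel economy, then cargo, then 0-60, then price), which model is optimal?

S5

First maximize fuel economy: best is 55, kept {S5, S7}.
Then maximize cargo: best is 66, kept {S5}.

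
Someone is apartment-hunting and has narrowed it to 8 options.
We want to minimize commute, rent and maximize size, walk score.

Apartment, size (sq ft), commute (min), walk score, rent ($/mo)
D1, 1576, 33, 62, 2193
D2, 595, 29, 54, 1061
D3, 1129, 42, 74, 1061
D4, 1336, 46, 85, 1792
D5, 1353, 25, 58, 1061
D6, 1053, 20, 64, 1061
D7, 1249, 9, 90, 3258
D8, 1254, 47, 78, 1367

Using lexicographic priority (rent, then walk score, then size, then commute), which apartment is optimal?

D3

First minimize rent: best is 1061, kept {D2, D3, D5, D6}.
Then maximize walk score: best is 74, kept {D3}.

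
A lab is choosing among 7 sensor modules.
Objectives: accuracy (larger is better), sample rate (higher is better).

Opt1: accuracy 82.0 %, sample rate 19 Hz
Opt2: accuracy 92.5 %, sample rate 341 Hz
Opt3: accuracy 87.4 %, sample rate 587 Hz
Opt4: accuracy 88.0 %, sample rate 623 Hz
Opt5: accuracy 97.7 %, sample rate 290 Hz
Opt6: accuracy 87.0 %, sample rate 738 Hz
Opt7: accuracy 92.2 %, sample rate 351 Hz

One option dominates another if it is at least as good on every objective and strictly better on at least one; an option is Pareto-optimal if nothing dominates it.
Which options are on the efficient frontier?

Opt2, Opt4, Opt5, Opt6, Opt7

Opt1: dominated by Opt2 (accuracy 92.5≥82.0, sample rate 341≥19).
Opt2: not dominated.
Opt3: dominated by Opt4 (accuracy 88.0≥87.4, sample rate 623≥587).
Opt4: not dominated.
Opt5: not dominated (best accuracy).
Opt6: not dominated (best sample rate).
Opt7: not dominated.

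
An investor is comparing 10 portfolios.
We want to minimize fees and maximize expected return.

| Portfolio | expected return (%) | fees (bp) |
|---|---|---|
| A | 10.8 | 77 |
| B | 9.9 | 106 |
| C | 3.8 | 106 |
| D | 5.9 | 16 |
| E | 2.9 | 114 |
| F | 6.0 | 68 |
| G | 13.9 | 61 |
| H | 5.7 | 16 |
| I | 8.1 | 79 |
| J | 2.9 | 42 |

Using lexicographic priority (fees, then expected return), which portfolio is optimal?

First minimize fees: best is 16, kept {D, H}.
Then maximize expected return: best is 5.9, kept {D}.

D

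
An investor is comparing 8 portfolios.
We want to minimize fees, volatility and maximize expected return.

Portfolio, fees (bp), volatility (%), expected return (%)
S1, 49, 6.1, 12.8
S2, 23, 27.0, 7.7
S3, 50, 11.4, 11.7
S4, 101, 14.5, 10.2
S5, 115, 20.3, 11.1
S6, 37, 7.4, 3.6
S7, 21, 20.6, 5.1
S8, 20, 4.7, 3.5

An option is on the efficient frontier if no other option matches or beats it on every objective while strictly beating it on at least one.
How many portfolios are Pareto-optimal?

S1: not dominated (best expected return).
S2: not dominated.
S3: dominated by S1 (fees 49≤50, volatility 6.1≤11.4, expected return 12.8≥11.7).
S4: dominated by S1 (fees 49≤101, volatility 6.1≤14.5, expected return 12.8≥10.2).
S5: dominated by S1 (fees 49≤115, volatility 6.1≤20.3, expected return 12.8≥11.1).
S6: not dominated.
S7: not dominated.
S8: not dominated (best fees).
Pareto-optimal: S1, S2, S6, S7, S8 → 5.

5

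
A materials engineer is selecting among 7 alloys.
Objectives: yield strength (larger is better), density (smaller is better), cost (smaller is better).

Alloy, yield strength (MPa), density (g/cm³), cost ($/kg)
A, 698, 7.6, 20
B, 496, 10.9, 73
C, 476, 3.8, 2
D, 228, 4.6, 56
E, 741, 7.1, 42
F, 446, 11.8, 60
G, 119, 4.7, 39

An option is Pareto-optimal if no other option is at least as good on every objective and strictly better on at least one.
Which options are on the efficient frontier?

A: not dominated.
B: dominated by A (yield strength 698≥496, density 7.6≤10.9, cost 20≤73).
C: not dominated (best density).
D: dominated by C (yield strength 476≥228, density 3.8≤4.6, cost 2≤56).
E: not dominated (best yield strength).
F: dominated by A (yield strength 698≥446, density 7.6≤11.8, cost 20≤60).
G: dominated by C (yield strength 476≥119, density 3.8≤4.7, cost 2≤39).

A, C, E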